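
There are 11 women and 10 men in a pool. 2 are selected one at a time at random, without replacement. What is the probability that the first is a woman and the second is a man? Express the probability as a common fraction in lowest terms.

11/42

Multiply the conditional probabilities at each draw: 11/21 · 10/20 = 110/420 = 11/42.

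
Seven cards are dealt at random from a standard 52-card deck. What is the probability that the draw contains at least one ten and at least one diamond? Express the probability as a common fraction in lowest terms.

There are C(52,7) = 133784560 possible draws.
By inclusion-exclusion on the complements, draws missing all tens or all diamonds: C(48,7) + C(39,7) − C(36,7) = 73629072 + 15380937 − 8347680 = 80662329.
So draws with at least one of each: 133784560 − 80662329 = 53122231, probability 53122231/133784560.

53122231/133784560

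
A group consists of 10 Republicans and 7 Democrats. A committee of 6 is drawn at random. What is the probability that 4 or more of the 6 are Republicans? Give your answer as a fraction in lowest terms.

There are C(17,6) = 12376 ways to choose the 6.
Favorable selections (4 or more Republicans): C(10,4)·C(7,2) + C(10,5)·C(7,1) + C(10,6)·C(7,0) = 4410 + 1764 + 210 = 6384.
Probability = 6384/12376 = 114/221.

114/221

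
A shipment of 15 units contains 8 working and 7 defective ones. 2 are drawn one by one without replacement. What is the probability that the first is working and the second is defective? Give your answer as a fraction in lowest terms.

4/15

Multiply the conditional probabilities at each draw: 8/15 · 7/14 = 56/210 = 4/15.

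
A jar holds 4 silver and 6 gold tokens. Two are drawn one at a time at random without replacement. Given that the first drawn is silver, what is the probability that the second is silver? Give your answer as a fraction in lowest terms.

1/3

After removing one silver, 9 remain: 3 silver and 6 gold.
So the probability the next is silver is 3/9 = 1/3.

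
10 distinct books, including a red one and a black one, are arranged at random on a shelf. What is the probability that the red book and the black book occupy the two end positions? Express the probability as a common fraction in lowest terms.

1/45

There are 10! = 3628800 arrangements.
Place the red book and the black book at the ends in 2 ways, arrange the remaining 8 in 8! = 40320 ways: 2·40320 = 80640.
Probability = 80640/3628800 = 1/45.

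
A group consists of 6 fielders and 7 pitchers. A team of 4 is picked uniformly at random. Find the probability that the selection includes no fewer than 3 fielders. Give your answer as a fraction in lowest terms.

31/143

There are C(13,4) = 715 ways to choose the 4.
Favorable selections (no fewer than 3 fielders): C(6,3)·C(7,1) + C(6,4)·C(7,0) = 140 + 15 = 155.
Probability = 155/715 = 31/143.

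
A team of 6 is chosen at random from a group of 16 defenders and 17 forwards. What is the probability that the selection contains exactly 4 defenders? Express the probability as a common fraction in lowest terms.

Total number of selections: C(33,6) = 1107568.
Selections with exactly 4 defenders: choose 4 of the 16 defenders and 2 of the 17 forwards, C(16,4)·C(17,2) = 1820·136 = 247520.
Probability = 247520/1107568 = 2210/9889.

2210/9889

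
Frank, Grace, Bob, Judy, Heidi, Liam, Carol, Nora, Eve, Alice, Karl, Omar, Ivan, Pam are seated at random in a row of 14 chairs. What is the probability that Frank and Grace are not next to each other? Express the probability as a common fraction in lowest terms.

There are 14! = 87178291200 arrangements.
Arrangements with Frank and Grace adjacent: 2·13! = 12454041600.
So not adjacent: 87178291200 − 12454041600 = 74724249600, probability 74724249600/87178291200 = 6/7.

6/7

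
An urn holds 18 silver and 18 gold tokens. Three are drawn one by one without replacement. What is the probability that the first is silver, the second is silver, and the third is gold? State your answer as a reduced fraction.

Multiply the conditional probabilities at each draw: 18/36 · 17/35 · 18/34 = 5508/42840 = 9/70.

9/70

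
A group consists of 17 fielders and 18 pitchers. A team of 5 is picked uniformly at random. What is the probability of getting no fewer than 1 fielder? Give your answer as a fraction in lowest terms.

332/341

Total selections: C(35,5) = 324632.
The complement is all 5 are pitchers: C(18,5) = 8568.
Probability = 1 − 8568/324632 = 316064/324632 = 332/341.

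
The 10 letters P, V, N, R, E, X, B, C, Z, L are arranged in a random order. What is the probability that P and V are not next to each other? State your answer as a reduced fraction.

4/5

There are 10! = 3628800 arrangements.
Arrangements with P and V adjacent: 2·9! = 725760.
So not adjacent: 3628800 − 725760 = 2903040, probability 2903040/3628800 = 4/5.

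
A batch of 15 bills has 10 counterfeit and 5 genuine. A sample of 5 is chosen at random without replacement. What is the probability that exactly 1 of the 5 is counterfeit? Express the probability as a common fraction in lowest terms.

Total number of selections: C(15,5) = 3003.
Selections with exactly 1 counterfeit: choose 1 of the 10 counterfeit and 4 of the 5 genuine, C(10,1)·C(5,4) = 10·5 = 50.
Probability = 50/3003.

50/3003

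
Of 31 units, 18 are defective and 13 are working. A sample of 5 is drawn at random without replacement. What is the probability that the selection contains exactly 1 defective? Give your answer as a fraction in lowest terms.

1430/18879

Total number of selections: C(31,5) = 169911.
Selections with exactly 1 defective: choose 1 of the 18 defective and 4 of the 13 working, C(18,1)·C(13,4) = 18·715 = 12870.
Probability = 12870/169911 = 1430/18879.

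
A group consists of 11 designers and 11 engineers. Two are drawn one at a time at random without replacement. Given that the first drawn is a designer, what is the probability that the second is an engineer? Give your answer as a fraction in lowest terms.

After removing one designer, 21 remain: 10 designers and 11 engineers.
So the probability the next is an engineer is 11/21.

11/21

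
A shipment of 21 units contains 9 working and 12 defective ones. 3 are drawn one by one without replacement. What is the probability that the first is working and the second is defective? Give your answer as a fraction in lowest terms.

9/35

Multiply the conditional probabilities at each draw: 9/21 · 12/20 = 108/420 = 9/35.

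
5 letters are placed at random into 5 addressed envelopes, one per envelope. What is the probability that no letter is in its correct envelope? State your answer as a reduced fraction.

There are 5! = 120 assignments.
By inclusion-exclusion, assignments with no fixed points: C(5,0)·5! − C(5,1)·4! + C(5,2)·3! − C(5,3)·2! + C(5,4)·1! − C(5,5)·0! = 44.
Probability = 44/120 = 11/30.

11/30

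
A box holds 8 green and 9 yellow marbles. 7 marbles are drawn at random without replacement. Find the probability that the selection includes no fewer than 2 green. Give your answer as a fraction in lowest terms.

There are C(17,7) = 19448 ways to choose the 7.
Count the complement (fewer than 2 green): C(8,0)·C(9,7) + C(8,1)·C(9,6) = 36 + 672 = 708.
Probability = 1 − 708/19448 = 18740/19448 = 4685/4862.

4685/4862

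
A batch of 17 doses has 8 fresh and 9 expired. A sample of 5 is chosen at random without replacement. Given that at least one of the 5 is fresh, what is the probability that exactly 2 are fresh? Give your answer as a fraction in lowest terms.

Work in counts. Selections with at least one fresh: C(17,5) − C(9,5) = 6188 − 126 = 6062.
Of those, selections where exactly 2 are fresh: C(8,2)·C(9,3) = 28·84 = 2352.
Conditional probability = 2352/6062 = 168/433.

168/433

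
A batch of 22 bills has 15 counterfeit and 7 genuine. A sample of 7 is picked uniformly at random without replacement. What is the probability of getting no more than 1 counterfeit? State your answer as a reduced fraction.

Total selections: C(22,7) = 170544.
Favorable selections (no more than 1 counterfeit): C(15,0)·C(7,7) + C(15,1)·C(7,6) = 1 + 105 = 106.
Probability = 106/170544 = 53/85272.

53/85272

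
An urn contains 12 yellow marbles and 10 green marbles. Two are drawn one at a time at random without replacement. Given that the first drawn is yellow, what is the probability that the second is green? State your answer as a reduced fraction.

After removing one yellow, 21 remain: 11 yellow and 10 green.
So the probability the next is green is 10/21.

10/21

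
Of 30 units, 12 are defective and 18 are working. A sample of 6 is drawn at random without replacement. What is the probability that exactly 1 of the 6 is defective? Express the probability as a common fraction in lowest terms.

Total number of selections: C(30,6) = 593775.
Selections with exactly 1 defective: choose 1 of the 12 defective and 5 of the 18 working, C(12,1)·C(18,5) = 12·8568 = 102816.
Probability = 102816/593775 = 1632/9425.

1632/9425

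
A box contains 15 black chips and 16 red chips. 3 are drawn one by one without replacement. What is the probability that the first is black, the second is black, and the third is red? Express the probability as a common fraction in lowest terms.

112/899

Multiply the conditional probabilities at each draw: 15/31 · 14/30 · 16/29 = 3360/26970 = 112/899.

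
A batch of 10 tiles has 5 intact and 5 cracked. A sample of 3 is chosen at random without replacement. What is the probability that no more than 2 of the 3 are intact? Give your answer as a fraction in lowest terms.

11/12

Total selections: C(10,3) = 120.
The complement is exactly 3 intact: C(5,3)·C(5,0) = 10.
Probability = 1 − 10/120 = 110/120 = 11/12.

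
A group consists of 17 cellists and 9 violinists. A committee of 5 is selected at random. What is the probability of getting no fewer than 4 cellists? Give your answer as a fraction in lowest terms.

Total selections: C(26,5) = 65780.
Favorable selections (no fewer than 4 cellists): C(17,4)·C(9,1) + C(17,5)·C(9,0) = 21420 + 6188 = 27608.
Probability = 27608/65780 = 6902/16445.

6902/16445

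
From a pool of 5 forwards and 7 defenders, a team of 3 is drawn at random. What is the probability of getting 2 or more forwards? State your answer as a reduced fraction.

4/11

Total selections: C(12,3) = 220.
Favorable selections (2 or more forwards): C(5,2)·C(7,1) + C(5,3)·C(7,0) = 70 + 10 = 80.
Probability = 80/220 = 4/11.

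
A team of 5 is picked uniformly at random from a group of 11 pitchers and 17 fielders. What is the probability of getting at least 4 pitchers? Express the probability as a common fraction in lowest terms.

253/4095

Total selections: C(28,5) = 98280.
Favorable selections (at least 4 pitchers): C(11,4)·C(17,1) + C(11,5)·C(17,0) = 5610 + 462 = 6072.
Probability = 6072/98280 = 253/4095.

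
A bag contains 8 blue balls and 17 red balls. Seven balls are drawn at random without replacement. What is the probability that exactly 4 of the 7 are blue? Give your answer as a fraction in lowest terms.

476/4807

There are C(25,7) = 480700 ways to choose 7 from 25.
Selections with exactly 4 blue: choose 4 of the 8 blue and 3 of the 17 red, C(8,4)·C(17,3) = 70·680 = 47600.
Probability = 47600/480700 = 476/4807.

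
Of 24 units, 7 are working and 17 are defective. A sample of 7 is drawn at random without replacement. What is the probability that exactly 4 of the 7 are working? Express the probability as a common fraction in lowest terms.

2975/43263

The sample space is all 7-subsets of the 24: C(24,7) = 346104.
Selections with exactly 4 working: choose 4 of the 7 working and 3 of the 17 defective, C(7,4)·C(17,3) = 35·680 = 23800.
Probability = 23800/346104 = 2975/43263.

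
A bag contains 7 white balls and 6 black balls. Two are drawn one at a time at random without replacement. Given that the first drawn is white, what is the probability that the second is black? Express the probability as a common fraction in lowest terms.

1/2

After removing one white, 12 remain: 6 white and 6 black.
So the probability the next is black is 6/12 = 1/2.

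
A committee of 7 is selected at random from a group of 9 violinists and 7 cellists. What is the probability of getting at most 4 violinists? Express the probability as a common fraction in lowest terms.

817/1144

There are C(16,7) = 11440 ways to choose the 7.
Count the complement (more than 4 violinists): C(9,5)·C(7,2) + C(9,6)·C(7,1) + C(9,7)·C(7,0) = 2646 + 588 + 36 = 3270.
Probability = 1 − 3270/11440 = 8170/11440 = 817/1144.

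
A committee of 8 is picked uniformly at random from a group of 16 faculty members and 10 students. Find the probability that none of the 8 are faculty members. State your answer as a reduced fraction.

There are C(26,8) = 1562275 possible selections.
Selections with no faculty members (all students): C(10,8) = 45.
Probability = 45/1562275 = 9/312455.

9/312455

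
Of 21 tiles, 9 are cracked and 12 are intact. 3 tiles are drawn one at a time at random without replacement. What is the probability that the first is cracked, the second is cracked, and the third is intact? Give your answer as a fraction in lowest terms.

72/665

Multiply the conditional probabilities at each draw: 9/21 · 8/20 · 12/19 = 864/7980 = 72/665.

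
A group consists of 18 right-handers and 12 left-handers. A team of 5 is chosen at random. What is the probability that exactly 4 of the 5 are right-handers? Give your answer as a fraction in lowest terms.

Total number of selections: C(30,5) = 142506.
Selections with exactly 4 right-handers: choose 4 of the 18 right-handers and 1 of the 12 left-handers, C(18,4)·C(12,1) = 3060·12 = 36720.
Probability = 36720/142506 = 680/2639.

680/2639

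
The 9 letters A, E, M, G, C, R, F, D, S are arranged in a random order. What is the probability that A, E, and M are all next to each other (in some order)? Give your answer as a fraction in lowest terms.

1/12

There are 9! = 362880 arrangements.
Treat the three as one block: 7! placements × 3! orders within the block = 5040·6 = 30240.
Probability = 30240/362880 = 1/12.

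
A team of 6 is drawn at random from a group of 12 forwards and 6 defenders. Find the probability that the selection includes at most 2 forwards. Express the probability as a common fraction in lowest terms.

Total selections: C(18,6) = 18564.
Favorable selections (at most 2 forwards): C(12,0)·C(6,6) + C(12,1)·C(6,5) + C(12,2)·C(6,4) = 1 + 72 + 990 = 1063.
Probability = 1063/18564.

1063/18564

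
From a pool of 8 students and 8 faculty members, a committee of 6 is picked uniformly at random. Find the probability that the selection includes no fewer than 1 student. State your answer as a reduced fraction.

285/286

There are C(16,6) = 8008 ways to choose the 6.
The complement is all 6 are faculty members: C(8,6) = 28.
Probability = 1 − 28/8008 = 7980/8008 = 285/286.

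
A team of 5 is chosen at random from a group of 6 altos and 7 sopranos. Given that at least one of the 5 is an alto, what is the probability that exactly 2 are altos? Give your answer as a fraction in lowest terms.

175/422

Work in counts. Selections with at least one alto: C(13,5) − C(7,5) = 1287 − 21 = 1266.
Of those, selections where exactly 2 are altos: C(6,2)·C(7,3) = 15·35 = 525.
Conditional probability = 525/1266 = 175/422.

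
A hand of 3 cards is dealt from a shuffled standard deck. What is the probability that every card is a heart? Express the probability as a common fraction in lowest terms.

11/850

There are C(52,3) = 22100 possible 3-card hands.
Hands that are all hearts: C(13,3) = 286.
Probability = 286/22100 = 11/850.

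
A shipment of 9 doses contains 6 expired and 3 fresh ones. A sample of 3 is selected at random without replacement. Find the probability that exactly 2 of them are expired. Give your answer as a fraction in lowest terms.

15/28

The sample space is all 3-subsets of the 9: C(9,3) = 84.
Selections with exactly 2 expired: choose 2 of the 6 expired and 1 of the 3 fresh, C(6,2)·C(3,1) = 15·3 = 45.
Probability = 45/84 = 15/28.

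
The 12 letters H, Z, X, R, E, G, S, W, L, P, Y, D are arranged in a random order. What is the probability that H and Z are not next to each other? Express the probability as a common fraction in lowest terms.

There are 12! = 479001600 arrangements.
Arrangements with H and Z adjacent: 2·11! = 79833600.
So not adjacent: 479001600 − 79833600 = 399168000, probability 399168000/479001600 = 5/6.

5/6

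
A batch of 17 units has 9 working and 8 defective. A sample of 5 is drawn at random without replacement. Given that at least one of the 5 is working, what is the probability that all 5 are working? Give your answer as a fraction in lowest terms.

3/146

Work in counts. Selections with at least one working: C(17,5) − C(8,5) = 6188 − 56 = 6132.
Of those, selections where all 5 are working: C(9,5) = 126.
Conditional probability = 126/6132 = 3/146.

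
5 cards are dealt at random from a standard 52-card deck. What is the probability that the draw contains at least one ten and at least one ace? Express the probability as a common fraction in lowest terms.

There are C(52,5) = 2598960 possible draws.
By inclusion-exclusion on the complements, draws missing all tens or all aces: C(48,5) + C(48,5) − C(44,5) = 1712304 + 1712304 − 1086008 = 2338600.
So draws with at least one of each: 2598960 − 2338600 = 260360, probability 260360/2598960 = 6509/64974.

6509/64974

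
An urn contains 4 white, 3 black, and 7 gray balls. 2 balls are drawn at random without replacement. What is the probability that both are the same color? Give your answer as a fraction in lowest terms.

There are C(14,2) = 91 ways to draw 2 balls.
All same color: C(4,2) + C(3,2) + C(7,2) = 6 + 3 + 21 = 30.
Probability = 30/91.

30/91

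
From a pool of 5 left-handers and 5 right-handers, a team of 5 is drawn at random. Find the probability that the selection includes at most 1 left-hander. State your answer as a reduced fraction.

13/126

There are C(10,5) = 252 ways to choose the 5.
Favorable selections (at most 1 left-hander): C(5,0)·C(5,5) + C(5,1)·C(5,4) = 1 + 25 = 26.
Probability = 26/252 = 13/126.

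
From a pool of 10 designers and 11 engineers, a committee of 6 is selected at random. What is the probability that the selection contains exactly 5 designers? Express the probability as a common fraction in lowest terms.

Total number of selections: C(21,6) = 54264.
Selections with exactly 5 designers: choose 5 of the 10 designers and 1 of the 11 engineers, C(10,5)·C(11,1) = 252·11 = 2772.
Probability = 2772/54264 = 33/646.

33/646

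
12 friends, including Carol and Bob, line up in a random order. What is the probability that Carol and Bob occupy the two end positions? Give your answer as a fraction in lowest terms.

1/66

There are 12! = 479001600 arrangements.
Place Carol and Bob at the ends in 2 ways, arrange the remaining 10 in 10! = 3628800 ways: 2·3628800 = 7257600.
Probability = 7257600/479001600 = 1/66.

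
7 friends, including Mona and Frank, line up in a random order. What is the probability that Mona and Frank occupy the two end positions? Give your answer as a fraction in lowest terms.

1/21

There are 7! = 5040 arrangements.
Place Mona and Frank at the ends in 2 ways, arrange the remaining 5 in 5! = 120 ways: 2·120 = 240.
Probability = 240/5040 = 1/21.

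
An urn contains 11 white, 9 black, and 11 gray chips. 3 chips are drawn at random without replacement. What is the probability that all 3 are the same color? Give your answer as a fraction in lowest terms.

414/4495

There are C(31,3) = 4495 ways to draw 3 chips.
All same color: C(11,3) + C(9,3) + C(11,3) = 165 + 84 + 165 = 414.
Probability = 414/4495.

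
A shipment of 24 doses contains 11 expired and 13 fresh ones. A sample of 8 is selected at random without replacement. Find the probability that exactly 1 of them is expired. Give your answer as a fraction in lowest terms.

The sample space is all 8-subsets of the 24: C(24,8) = 735471.
Selections with exactly 1 expired: choose 1 of the 11 expired and 7 of the 13 fresh, C(11,1)·C(13,7) = 11·1716 = 18876.
Probability = 18876/735471 = 572/22287.

572/22287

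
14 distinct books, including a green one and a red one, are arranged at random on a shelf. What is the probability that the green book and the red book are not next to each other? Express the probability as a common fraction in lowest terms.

There are 14! = 87178291200 arrangements.
Arrangements with the green book and the red book adjacent: 2·13! = 12454041600.
So not adjacent: 87178291200 − 12454041600 = 74724249600, probability 74724249600/87178291200 = 6/7.

6/7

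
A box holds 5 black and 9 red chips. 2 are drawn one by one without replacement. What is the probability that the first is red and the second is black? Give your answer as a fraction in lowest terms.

45/182

Multiply the conditional probabilities at each draw: 9/14 · 5/13 = 45/182.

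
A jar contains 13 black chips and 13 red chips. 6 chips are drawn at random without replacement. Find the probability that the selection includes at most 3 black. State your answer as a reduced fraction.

There are C(26,6) = 230230 ways to choose the 6.
Count the complement (more than 3 black): C(13,4)·C(13,2) + C(13,5)·C(13,1) + C(13,6)·C(13,0) = 55770 + 16731 + 1716 = 74217.
Probability = 1 − 74217/230230 = 156013/230230 = 1091/1610.

1091/1610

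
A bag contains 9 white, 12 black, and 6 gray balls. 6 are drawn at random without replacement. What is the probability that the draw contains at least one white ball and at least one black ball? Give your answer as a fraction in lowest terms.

45407/49335

There are C(27,6) = 296010 possible draws.
By inclusion-exclusion on the complements, draws missing all white or all black: C(18,6) + C(15,6) − C(6,6) = 18564 + 5005 − 1 = 23568.
So draws with at least one of each: 296010 − 23568 = 272442, probability 272442/296010 = 45407/49335.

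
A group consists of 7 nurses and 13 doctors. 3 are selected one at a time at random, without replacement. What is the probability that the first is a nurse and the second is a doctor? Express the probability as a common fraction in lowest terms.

91/380

Multiply the conditional probabilities at each draw: 7/20 · 13/19 = 91/380.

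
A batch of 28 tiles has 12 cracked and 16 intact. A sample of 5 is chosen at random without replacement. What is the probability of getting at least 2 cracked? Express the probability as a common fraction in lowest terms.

11/15

Total selections: C(28,5) = 98280.
Favorable selections (at least 2 cracked): C(12,2)·C(16,3) + C(12,3)·C(16,2) + C(12,4)·C(16,1) + C(12,5)·C(16,0) = 36960 + 26400 + 7920 + 792 = 72072.
Probability = 72072/98280 = 11/15.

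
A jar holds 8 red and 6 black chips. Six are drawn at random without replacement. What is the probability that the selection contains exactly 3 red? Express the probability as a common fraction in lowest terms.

The sample space is all 6-subsets of the 14: C(14,6) = 3003.
Selections with exactly 3 red: choose 3 of the 8 red and 3 of the 6 black, C(8,3)·C(6,3) = 56·20 = 1120.
Probability = 1120/3003 = 160/429.

160/429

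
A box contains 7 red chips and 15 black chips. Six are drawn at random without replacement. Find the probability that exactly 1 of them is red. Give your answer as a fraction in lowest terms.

The sample space is all 6-subsets of the 22: C(22,6) = 74613.
Selections with exactly 1 red: choose 1 of the 7 red and 5 of the 15 black, C(7,1)·C(15,5) = 7·3003 = 21021.
Probability = 21021/74613 = 91/323.

91/323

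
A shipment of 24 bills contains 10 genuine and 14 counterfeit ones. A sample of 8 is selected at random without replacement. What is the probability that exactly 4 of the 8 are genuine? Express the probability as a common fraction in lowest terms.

There are C(24,8) = 735471 ways to choose 8 from 24.
Selections with exactly 4 genuine: choose 4 of the 10 genuine and 4 of the 14 counterfeit, C(10,4)·C(14,4) = 210·1001 = 210210.
Probability = 210210/735471 = 6370/22287.

6370/22287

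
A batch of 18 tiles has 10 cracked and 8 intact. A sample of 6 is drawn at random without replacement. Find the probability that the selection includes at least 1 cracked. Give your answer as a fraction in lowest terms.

662/663

There are C(18,6) = 18564 ways to choose the 6.
The complement is all 6 are intact: C(8,6) = 28.
Probability = 1 − 28/18564 = 18536/18564 = 662/663.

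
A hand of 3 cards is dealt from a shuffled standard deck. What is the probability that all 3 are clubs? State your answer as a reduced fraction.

11/850

There are C(52,3) = 22100 possible 3-card hands.
Hands that are all clubs: C(13,3) = 286.
Probability = 286/22100 = 11/850.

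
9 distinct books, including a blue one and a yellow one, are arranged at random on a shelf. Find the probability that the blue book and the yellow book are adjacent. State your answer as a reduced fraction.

2/9

There are 9! = 362880 arrangements.
Treat the blue book and the yellow book as a block: 8! arrangements of the blocks × 2 orders within the block = 2·40320 = 80640.
Probability = 80640/362880 = 2/9.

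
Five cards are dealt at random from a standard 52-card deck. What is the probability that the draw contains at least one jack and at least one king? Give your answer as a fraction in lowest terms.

There are C(52,5) = 2598960 possible draws.
By inclusion-exclusion on the complements, draws missing all jacks or all kings: C(48,5) + C(48,5) − C(44,5) = 1712304 + 1712304 − 1086008 = 2338600.
So draws with at least one of each: 2598960 − 2338600 = 260360, probability 260360/2598960 = 6509/64974.

6509/64974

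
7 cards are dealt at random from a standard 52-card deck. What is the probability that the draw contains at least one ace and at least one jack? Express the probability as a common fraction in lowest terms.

There are C(52,7) = 133784560 possible draws.
By inclusion-exclusion on the complements, draws missing all aces or all jacks: C(48,7) + C(48,7) − C(44,7) = 73629072 + 73629072 − 38320568 = 108937576.
So draws with at least one of each: 133784560 − 108937576 = 24846984, probability 24846984/133784560 = 3105873/16723070.

3105873/16723070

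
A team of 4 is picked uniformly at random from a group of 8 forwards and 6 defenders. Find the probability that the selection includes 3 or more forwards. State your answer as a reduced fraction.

There are C(14,4) = 1001 ways to choose the 4.
Favorable selections (3 or more forwards): C(8,3)·C(6,1) + C(8,4)·C(6,0) = 336 + 70 = 406.
Probability = 406/1001 = 58/143.

58/143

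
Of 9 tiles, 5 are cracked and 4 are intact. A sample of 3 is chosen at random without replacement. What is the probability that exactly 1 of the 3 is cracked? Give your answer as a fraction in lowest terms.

There are C(9,3) = 84 ways to choose 3 from 9.
Selections with exactly 1 cracked: choose 1 of the 5 cracked and 2 of the 4 intact, C(5,1)·C(4,2) = 5·6 = 30.
Probability = 30/84 = 5/14.

5/14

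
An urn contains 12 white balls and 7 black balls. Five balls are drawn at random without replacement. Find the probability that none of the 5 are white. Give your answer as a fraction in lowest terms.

7/3876

There are C(19,5) = 11628 possible selections.
Selections with no white (all black): C(7,5) = 21.
Probability = 21/11628 = 7/3876.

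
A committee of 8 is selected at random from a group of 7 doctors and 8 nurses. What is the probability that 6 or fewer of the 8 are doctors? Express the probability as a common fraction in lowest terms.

6427/6435

Total selections: C(15,8) = 6435.
The complement is exactly 7 doctors: C(7,7)·C(8,1) = 8.
Probability = 1 − 8/6435 = 6427/6435.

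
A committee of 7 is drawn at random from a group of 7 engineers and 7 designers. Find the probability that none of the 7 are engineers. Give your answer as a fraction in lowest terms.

There are C(14,7) = 3432 possible selections.
Selections with no engineers (all designers): C(7,7) = 1.
Probability = 1/3432.

1/3432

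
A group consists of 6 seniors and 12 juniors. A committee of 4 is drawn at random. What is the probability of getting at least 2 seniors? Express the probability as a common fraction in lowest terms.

There are C(18,4) = 3060 ways to choose the 4.
Count the complement (fewer than 2 seniors): C(6,0)·C(12,4) + C(6,1)·C(12,3) = 495 + 1320 = 1815.
Probability = 1 − 1815/3060 = 1245/3060 = 83/204.

83/204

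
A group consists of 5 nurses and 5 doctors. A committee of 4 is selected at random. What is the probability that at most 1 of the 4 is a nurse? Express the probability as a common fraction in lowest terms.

Total selections: C(10,4) = 210.
Favorable selections (at most 1 nurse): C(5,0)·C(5,4) + C(5,1)·C(5,3) = 5 + 50 = 55.
Probability = 55/210 = 11/42.

11/42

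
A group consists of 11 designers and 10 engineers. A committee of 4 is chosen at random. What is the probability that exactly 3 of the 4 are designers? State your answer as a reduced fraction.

Total number of selections: C(21,4) = 5985.
Selections with exactly 3 designers: choose 3 of the 11 designers and 1 of the 10 engineers, C(11,3)·C(10,1) = 165·10 = 1650.
Probability = 1650/5985 = 110/399.

110/399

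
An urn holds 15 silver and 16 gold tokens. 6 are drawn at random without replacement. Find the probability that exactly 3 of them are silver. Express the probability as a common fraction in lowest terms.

The sample space is all 6-subsets of the 31: C(31,6) = 736281.
Selections with exactly 3 silver: choose 3 of the 15 silver and 3 of the 16 gold, C(15,3)·C(16,3) = 455·560 = 254800.
Probability = 254800/736281 = 2800/8091.

2800/8091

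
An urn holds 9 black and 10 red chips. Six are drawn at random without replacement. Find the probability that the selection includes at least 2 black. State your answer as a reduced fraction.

587/646

There are C(19,6) = 27132 ways to choose the 6.
Favorable selections (at least 2 black): C(9,2)·C(10,4) + C(9,3)·C(10,3) + C(9,4)·C(10,2) + C(9,5)·C(10,1) + C(9,6)·C(10,0) = 7560 + 10080 + 5670 + 1260 + 84 = 24654.
Probability = 24654/27132 = 587/646.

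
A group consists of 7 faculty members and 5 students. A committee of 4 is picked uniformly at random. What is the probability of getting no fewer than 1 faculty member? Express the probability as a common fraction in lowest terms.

There are C(12,4) = 495 ways to choose the 4.
The complement is all 4 are students: C(5,4) = 5.
Probability = 1 − 5/495 = 490/495 = 98/99.

98/99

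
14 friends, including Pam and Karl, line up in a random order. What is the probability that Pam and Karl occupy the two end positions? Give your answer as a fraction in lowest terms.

1/91

There are 14! = 87178291200 arrangements.
Place Pam and Karl at the ends in 2 ways, arrange the remaining 12 in 12! = 479001600 ways: 2·479001600 = 958003200.
Probability = 958003200/87178291200 = 1/91.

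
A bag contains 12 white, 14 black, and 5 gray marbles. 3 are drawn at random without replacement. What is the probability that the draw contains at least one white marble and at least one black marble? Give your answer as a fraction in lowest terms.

There are C(31,3) = 4495 possible draws.
By inclusion-exclusion on the complements, draws missing all white or all black: C(19,3) + C(17,3) − C(5,3) = 969 + 680 − 10 = 1639.
So draws with at least one of each: 4495 − 1639 = 2856, probability 2856/4495.

2856/4495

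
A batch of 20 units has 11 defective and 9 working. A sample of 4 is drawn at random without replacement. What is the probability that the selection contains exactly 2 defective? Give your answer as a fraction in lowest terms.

132/323

There are C(20,4) = 4845 ways to choose 4 from 20.
Selections with exactly 2 defective: choose 2 of the 11 defective and 2 of the 9 working, C(11,2)·C(9,2) = 55·36 = 1980.
Probability = 1980/4845 = 132/323.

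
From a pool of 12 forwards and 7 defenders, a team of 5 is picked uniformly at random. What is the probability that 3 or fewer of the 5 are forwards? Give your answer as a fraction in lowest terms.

Total selections: C(19,5) = 11628.
Count the complement (more than 3 forwards): C(12,4)·C(7,1) + C(12,5)·C(7,0) = 3465 + 792 = 4257.
Probability = 1 − 4257/11628 = 7371/11628 = 819/1292.

819/1292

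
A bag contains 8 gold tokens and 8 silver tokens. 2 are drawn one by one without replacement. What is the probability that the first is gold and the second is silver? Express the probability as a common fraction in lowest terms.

4/15

Multiply the conditional probabilities at each draw: 8/16 · 8/15 = 64/240 = 4/15.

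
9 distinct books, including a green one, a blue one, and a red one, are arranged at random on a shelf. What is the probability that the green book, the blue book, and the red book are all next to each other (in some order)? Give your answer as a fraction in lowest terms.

1/12

There are 9! = 362880 arrangements.
Treat the three as one block: 7! placements × 3! orders within the block = 5040·6 = 30240.
Probability = 30240/362880 = 1/12.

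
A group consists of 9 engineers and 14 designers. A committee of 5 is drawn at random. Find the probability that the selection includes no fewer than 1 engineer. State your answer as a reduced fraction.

There are C(23,5) = 33649 ways to choose the 5.
The complement is all 5 are designers: C(14,5) = 2002.
Probability = 1 − 2002/33649 = 31647/33649 = 411/437.

411/437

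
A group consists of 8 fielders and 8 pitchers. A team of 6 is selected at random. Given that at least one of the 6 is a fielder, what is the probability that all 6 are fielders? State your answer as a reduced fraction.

1/285

Work in counts. Selections with at least one fielder: C(16,6) − C(8,6) = 8008 − 28 = 7980.
Of those, selections where all 6 are fielders: C(8,6) = 28.
Conditional probability = 28/7980 = 1/285.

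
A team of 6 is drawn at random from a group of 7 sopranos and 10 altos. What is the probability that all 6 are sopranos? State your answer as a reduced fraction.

1/1768

There are C(17,6) = 12376 possible selections.
Selections with all sopranos: C(7,6) = 7.
Probability = 7/12376 = 1/1768.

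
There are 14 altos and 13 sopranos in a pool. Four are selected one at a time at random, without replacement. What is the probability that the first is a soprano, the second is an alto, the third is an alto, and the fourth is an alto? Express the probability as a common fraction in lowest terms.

Multiply the conditional probabilities at each draw: 13/27 · 14/26 · 13/25 · 12/24 = 28392/421200 = 91/1350.

91/1350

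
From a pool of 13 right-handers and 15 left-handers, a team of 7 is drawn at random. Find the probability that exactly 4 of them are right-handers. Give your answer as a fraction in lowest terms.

Total number of selections: C(28,7) = 1184040.
Selections with exactly 4 right-handers: choose 4 of the 13 right-handers and 3 of the 15 left-handers, C(13,4)·C(15,3) = 715·455 = 325325.
Probability = 325325/1184040 = 455/1656.

455/1656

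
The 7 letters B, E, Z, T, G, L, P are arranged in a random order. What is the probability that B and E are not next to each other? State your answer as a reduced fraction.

There are 7! = 5040 arrangements.
Arrangements with B and E adjacent: 2·6! = 1440.
So not adjacent: 5040 − 1440 = 3600, probability 3600/5040 = 5/7.

5/7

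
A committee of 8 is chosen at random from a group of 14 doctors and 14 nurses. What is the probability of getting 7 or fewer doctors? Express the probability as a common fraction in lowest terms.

1034/1035

Total selections: C(28,8) = 3108105.
The complement is exactly 8 doctors: C(14,8)·C(14,0) = 3003.
Probability = 1 − 3003/3108105 = 3105102/3108105 = 1034/1035.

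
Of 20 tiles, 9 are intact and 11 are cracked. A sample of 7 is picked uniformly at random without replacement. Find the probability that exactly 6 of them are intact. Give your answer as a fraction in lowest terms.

77/6460

The sample space is all 7-subsets of the 20: C(20,7) = 77520.
Selections with exactly 6 intact: choose 6 of the 9 intact and 1 of the 11 cracked, C(9,6)·C(11,1) = 84·11 = 924.
Probability = 924/77520 = 77/6460.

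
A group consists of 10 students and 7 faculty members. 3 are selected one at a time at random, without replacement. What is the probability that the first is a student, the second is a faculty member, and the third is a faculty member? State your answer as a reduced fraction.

Multiply the conditional probabilities at each draw: 10/17 · 7/16 · 6/15 = 420/4080 = 7/68.

7/68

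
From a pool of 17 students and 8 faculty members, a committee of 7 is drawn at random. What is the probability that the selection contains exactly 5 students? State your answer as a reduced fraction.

43316/120175

The sample space is all 7-subsets of the 25: C(25,7) = 480700.
Selections with exactly 5 students: choose 5 of the 17 students and 2 of the 8 faculty members, C(17,5)·C(8,2) = 6188·28 = 173264.
Probability = 173264/480700 = 43316/120175.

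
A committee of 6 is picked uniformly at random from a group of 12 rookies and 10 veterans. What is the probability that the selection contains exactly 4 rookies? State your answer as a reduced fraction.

The sample space is all 6-subsets of the 22: C(22,6) = 74613.
Selections with exactly 4 rookies: choose 4 of the 12 rookies and 2 of the 10 veterans, C(12,4)·C(10,2) = 495·45 = 22275.
Probability = 22275/74613 = 675/2261.

675/2261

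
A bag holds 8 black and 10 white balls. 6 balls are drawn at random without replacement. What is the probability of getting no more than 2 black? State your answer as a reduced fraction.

There are C(18,6) = 18564 ways to choose the 6.
Favorable selections (no more than 2 black): C(8,0)·C(10,6) + C(8,1)·C(10,5) + C(8,2)·C(10,4) = 210 + 2016 + 5880 = 8106.
Probability = 8106/18564 = 193/442.

193/442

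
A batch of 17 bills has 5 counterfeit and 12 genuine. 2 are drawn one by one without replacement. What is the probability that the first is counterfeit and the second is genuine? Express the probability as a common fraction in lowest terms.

15/68

Multiply the conditional probabilities at each draw: 5/17 · 12/16 = 60/272 = 15/68.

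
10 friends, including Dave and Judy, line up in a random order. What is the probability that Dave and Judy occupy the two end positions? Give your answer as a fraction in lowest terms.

There are 10! = 3628800 arrangements.
Place Dave and Judy at the ends in 2 ways, arrange the remaining 8 in 8! = 40320 ways: 2·40320 = 80640.
Probability = 80640/3628800 = 1/45.

1/45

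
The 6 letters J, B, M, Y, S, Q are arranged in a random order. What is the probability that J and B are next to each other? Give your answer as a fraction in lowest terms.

1/3

There are 6! = 720 arrangements.
Treat J and B as a block: 5! arrangements of the blocks × 2 orders within the block = 2·120 = 240.
Probability = 240/720 = 1/3.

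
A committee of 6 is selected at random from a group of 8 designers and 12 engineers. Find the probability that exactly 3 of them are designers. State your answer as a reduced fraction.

308/969

Total number of selections: C(20,6) = 38760.
Selections with exactly 3 designers: choose 3 of the 8 designers and 3 of the 12 engineers, C(8,3)·C(12,3) = 56·220 = 12320.
Probability = 12320/38760 = 308/969.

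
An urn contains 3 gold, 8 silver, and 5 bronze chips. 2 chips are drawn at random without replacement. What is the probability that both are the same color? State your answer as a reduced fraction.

41/120

There are C(16,2) = 120 ways to draw 2 chips.
All same color: C(3,2) + C(8,2) + C(5,2) = 3 + 28 + 10 = 41.
Probability = 41/120.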